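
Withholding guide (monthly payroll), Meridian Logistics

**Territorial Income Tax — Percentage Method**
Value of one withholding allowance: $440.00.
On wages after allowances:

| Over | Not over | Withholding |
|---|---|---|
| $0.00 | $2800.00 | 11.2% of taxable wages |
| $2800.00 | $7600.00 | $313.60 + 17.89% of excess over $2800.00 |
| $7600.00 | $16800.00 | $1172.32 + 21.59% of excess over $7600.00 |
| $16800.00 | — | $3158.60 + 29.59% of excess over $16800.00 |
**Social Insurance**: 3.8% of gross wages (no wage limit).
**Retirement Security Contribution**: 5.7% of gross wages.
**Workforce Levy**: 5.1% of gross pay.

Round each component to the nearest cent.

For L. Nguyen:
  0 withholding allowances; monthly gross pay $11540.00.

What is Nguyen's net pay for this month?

$7832.19

Territorial Income Tax: taxable = $11540.00
  $1172.32 + 21.59% × ($11540.00 − $7600.00) = $1172.32 + 21.59% × $3940.00 = $2022.97
Social Insurance: 3.8% × $11540.00 = $438.52
Retirement Security Contribution: 5.7% × $11540.00 = $657.78
Workforce Levy: 5.1% × $11540.00 = $588.54
Total withheld: $2022.97 + $438.52 + $657.78 + $588.54 = $3707.81
Net pay: $11540.00 − $3707.81 = $7832.19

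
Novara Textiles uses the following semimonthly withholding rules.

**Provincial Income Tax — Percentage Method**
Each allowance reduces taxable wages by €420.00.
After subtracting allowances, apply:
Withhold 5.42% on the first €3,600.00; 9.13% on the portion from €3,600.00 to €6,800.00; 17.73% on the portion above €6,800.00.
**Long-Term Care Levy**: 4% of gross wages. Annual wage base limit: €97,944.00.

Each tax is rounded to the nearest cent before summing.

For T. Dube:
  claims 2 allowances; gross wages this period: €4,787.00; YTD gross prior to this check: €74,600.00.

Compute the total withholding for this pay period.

€418.28

Provincial Income Tax: taxable = €4,787.00 − 2×€420.00 = €3,947.00
  €195.12 + 9.13% × (€3,947.00 − €3,600.00) = €195.12 + 9.13% × €347.00 = €226.80
Long-Term Care Levy: 4% × €4,787.00 = €191.48
Total: €226.80 + €191.48 = €418.28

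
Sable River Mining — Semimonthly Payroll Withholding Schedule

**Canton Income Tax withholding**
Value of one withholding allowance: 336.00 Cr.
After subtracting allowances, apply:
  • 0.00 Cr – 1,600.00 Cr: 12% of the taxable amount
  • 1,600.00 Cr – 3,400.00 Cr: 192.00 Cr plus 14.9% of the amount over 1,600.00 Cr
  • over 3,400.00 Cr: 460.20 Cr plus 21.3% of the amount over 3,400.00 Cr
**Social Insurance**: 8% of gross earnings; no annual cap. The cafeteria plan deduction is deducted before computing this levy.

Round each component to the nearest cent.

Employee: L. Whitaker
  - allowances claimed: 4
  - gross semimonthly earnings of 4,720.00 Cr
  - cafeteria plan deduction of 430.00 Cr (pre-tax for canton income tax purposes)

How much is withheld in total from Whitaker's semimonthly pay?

Canton Income Tax: taxable = 4,720.00 Cr − 430.00 Cr − 4×336.00 Cr = 2,946.00 Cr
  192.00 Cr + 14.9% × (2,946.00 Cr − 1,600.00 Cr) = 192.00 Cr + 14.9% × 1,346.00 Cr = 392.55 Cr
Social Insurance: 8% × 4,290.00 Cr = 343.20 Cr
Total: 392.55 Cr + 343.20 Cr = 735.75 Cr

735.75 Cr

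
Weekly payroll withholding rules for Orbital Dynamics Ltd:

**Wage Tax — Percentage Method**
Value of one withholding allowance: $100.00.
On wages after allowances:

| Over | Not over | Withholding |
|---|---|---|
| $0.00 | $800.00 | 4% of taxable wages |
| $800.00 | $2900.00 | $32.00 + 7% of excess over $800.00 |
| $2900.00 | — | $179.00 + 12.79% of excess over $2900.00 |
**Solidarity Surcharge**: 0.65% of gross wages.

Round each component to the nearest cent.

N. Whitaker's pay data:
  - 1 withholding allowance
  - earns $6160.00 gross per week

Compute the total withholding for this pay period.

Wage Tax: taxable = $6160.00 − 1×$100.00 = $6060.00
  $179.00 + 12.79% × ($6060.00 − $2900.00) = $179.00 + 12.79% × $3160.00 = $583.16
Solidarity Surcharge: 0.65% × $6160.00 = $40.04
Total: $583.16 + $40.04 = $623.20

$623.20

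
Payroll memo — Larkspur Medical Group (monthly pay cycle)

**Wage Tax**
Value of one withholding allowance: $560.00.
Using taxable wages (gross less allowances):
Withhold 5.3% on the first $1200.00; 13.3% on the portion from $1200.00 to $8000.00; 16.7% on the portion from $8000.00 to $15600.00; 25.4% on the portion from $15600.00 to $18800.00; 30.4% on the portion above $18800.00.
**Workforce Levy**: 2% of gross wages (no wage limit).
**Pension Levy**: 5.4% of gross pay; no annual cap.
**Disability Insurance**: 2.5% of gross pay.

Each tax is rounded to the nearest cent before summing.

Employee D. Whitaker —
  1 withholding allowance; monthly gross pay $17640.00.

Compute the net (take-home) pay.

$13280.52

Wage Tax: taxable = $17640.00 − 1×$560.00 = $17080.00
  $2237.20 + 25.4% × ($17080.00 − $15600.00) = $2237.20 + 25.4% × $1480.00 = $2613.12
Workforce Levy: 2% × $17640.00 = $352.80
Pension Levy: 5.4% × $17640.00 = $952.56
Disability Insurance: 2.5% × $17640.00 = $441.00
Total withheld: $2613.12 + $352.80 + $952.56 + $441.00 = $4359.48
Net pay: $17640.00 − $4359.48 = $13280.52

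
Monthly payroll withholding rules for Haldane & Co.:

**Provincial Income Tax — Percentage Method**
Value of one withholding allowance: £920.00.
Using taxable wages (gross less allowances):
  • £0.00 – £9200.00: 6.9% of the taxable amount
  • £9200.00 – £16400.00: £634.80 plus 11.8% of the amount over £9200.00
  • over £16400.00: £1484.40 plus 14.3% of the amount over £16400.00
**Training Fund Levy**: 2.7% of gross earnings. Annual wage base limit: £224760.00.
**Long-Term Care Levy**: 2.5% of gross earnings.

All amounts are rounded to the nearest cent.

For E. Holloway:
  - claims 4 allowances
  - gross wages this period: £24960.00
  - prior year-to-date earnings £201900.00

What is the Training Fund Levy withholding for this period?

Training Fund Levy: cap £224760.00 − YTD £201900.00 = £22860.00 subject; 2.7% × £22860.00 = £617.22

£617.22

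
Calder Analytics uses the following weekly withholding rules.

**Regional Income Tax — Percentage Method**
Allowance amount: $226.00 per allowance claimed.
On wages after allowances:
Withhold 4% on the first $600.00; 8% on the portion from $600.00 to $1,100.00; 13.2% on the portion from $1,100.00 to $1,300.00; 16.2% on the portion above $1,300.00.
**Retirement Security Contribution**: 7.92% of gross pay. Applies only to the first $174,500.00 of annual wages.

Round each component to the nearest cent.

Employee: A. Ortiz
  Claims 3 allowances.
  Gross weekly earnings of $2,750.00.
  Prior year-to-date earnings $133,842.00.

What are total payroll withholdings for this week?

$433.26

Regional Income Tax: taxable = $2,750.00 − 3×$226.00 = $2,072.00
  $90.40 + 16.2% × ($2,072.00 − $1,300.00) = $90.40 + 16.2% × $772.00 = $215.46
Retirement Security Contribution: 7.92% × $2,750.00 = $217.80
Total: $215.46 + $217.80 = $433.26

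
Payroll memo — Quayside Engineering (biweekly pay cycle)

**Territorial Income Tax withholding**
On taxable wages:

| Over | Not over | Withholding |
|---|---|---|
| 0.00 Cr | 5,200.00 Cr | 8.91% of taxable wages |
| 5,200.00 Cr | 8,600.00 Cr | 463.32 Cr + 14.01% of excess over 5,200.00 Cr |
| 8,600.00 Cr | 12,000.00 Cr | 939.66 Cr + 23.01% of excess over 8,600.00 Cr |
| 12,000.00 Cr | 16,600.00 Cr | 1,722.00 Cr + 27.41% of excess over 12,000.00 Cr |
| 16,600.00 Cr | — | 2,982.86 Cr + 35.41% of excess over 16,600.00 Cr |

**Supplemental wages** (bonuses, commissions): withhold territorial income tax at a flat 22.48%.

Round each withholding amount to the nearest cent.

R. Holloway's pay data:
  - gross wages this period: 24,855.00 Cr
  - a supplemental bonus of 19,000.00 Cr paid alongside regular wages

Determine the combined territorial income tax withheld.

10,177.16 Cr

Territorial Income Tax: taxable = 24,855.00 Cr
  2,982.86 Cr + 35.41% × (24,855.00 Cr − 16,600.00 Cr) = 2,982.86 Cr + 35.41% × 8,255.00 Cr = 5,905.96 Cr
Supplemental (22.48% flat on bonus): 22.48% × 19,000.00 Cr = 4,271.20 Cr
Total territorial income tax: 5,905.96 Cr + 4,271.20 Cr = 10,177.16 Cr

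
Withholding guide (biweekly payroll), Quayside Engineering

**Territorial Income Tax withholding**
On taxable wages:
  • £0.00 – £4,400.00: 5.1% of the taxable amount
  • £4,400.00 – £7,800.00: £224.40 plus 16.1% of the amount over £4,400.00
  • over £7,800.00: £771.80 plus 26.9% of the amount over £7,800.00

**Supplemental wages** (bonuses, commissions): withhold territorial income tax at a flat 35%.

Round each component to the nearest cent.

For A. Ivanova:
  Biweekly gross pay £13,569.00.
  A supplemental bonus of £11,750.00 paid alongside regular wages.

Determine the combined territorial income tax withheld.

£6,436.16

Territorial Income Tax: taxable = £13,569.00
  £771.80 + 26.9% × (£13,569.00 − £7,800.00) = £771.80 + 26.9% × £5,769.00 = £2,323.66
Supplemental (35% flat on bonus): 35% × £11,750.00 = £4,112.50
Total territorial income tax: £2,323.66 + £4,112.50 = £6,436.16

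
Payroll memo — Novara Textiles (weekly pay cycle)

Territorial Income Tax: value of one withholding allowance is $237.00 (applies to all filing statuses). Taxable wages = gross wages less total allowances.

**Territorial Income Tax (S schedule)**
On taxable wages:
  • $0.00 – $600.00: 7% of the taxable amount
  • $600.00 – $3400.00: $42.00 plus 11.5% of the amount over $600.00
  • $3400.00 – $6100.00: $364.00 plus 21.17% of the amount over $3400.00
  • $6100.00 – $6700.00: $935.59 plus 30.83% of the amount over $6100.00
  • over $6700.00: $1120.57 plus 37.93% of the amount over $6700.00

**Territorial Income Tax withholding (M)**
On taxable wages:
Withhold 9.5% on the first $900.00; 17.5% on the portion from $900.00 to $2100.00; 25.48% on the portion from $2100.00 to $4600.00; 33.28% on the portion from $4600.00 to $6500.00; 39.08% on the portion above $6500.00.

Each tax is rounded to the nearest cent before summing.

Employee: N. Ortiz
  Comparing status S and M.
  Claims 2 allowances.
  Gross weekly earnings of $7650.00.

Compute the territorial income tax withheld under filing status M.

Territorial Income Tax (M): taxable = $7650.00 − 2×$237.00 = $7176.00
  $1564.82 + 39.08% × ($7176.00 − $6500.00) = $1564.82 + 39.08% × $676.00 = $1829.00

$1829.00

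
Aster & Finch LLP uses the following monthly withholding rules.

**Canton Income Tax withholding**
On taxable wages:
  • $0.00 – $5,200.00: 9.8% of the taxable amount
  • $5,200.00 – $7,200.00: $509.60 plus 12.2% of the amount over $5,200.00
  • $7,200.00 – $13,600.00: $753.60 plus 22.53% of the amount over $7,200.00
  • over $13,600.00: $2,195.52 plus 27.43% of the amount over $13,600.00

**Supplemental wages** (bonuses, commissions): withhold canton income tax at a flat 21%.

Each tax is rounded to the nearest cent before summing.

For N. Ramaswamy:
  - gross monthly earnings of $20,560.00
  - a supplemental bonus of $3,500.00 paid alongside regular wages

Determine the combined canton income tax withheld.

Canton Income Tax: taxable = $20,560.00
  $2,195.52 + 27.43% × ($20,560.00 − $13,600.00) = $2,195.52 + 27.43% × $6,960.00 = $4,104.65
Supplemental (21% flat on bonus): 21% × $3,500.00 = $735.00
Total canton income tax: $4,104.65 + $735.00 = $4,839.65

$4,839.65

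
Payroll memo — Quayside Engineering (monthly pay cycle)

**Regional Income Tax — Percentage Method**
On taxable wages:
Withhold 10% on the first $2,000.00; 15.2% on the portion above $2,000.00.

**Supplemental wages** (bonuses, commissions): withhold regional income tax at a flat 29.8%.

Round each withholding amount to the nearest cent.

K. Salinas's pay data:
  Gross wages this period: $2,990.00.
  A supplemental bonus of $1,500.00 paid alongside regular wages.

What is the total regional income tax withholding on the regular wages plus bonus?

$797.48

Regional Income Tax: taxable = $2,990.00
  $200.00 + 15.2% × ($2,990.00 − $2,000.00) = $200.00 + 15.2% × $990.00 = $350.48
Supplemental (29.8% flat on bonus): 29.8% × $1,500.00 = $447.00
Total regional income tax: $350.48 + $447.00 = $797.48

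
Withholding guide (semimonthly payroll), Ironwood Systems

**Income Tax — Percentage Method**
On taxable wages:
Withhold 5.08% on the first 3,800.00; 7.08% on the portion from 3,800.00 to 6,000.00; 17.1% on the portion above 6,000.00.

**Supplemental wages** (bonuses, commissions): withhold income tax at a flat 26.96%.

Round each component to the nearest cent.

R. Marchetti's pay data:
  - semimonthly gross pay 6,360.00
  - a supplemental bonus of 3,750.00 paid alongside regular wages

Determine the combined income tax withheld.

Income Tax: taxable = 6,360.00
  348.80 + 17.1% × (6,360.00 − 6,000.00) = 348.80 + 17.1% × 360.00 = 410.36
Supplemental (26.96% flat on bonus): 26.96% × 3,750.00 = 1,011.00
Total income tax: 410.36 + 1,011.00 = 1,421.36

1,421.36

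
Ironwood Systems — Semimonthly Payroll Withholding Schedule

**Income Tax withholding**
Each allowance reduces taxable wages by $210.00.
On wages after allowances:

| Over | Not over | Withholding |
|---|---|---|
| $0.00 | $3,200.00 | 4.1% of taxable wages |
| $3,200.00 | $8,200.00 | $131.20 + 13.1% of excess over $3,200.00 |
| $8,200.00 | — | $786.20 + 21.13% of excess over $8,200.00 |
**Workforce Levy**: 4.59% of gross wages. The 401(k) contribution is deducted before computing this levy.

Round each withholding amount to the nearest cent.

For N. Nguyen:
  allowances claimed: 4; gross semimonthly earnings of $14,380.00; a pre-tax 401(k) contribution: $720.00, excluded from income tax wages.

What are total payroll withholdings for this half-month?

Income Tax: taxable = $14,380.00 − $720.00 − 4×$210.00 = $12,820.00
  $786.20 + 21.13% × ($12,820.00 − $8,200.00) = $786.20 + 21.13% × $4,620.00 = $1,762.41
Workforce Levy: 4.59% × $13,660.00 = $626.99
Total: $1,762.41 + $626.99 = $2,389.40

$2,389.40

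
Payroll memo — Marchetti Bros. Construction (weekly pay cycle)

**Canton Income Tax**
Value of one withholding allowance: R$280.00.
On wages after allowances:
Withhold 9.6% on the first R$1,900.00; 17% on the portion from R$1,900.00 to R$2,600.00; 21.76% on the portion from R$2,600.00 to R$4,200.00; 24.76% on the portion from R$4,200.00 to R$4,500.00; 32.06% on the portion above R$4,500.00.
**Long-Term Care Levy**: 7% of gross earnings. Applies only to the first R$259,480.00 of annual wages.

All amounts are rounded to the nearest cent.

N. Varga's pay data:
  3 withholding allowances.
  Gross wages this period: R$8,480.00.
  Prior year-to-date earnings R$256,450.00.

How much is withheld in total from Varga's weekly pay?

Canton Income Tax: taxable = R$8,480.00 − 3×R$280.00 = R$7,640.00
  R$723.84 + 32.06% × (R$7,640.00 − R$4,500.00) = R$723.84 + 32.06% × R$3,140.00 = R$1,730.52
Long-Term Care Levy: cap R$259,480.00 − YTD R$256,450.00 = R$3,030.00 subject; 7% × R$3,030.00 = R$212.10
Total: R$1,730.52 + R$212.10 = R$1,942.62

R$1,942.62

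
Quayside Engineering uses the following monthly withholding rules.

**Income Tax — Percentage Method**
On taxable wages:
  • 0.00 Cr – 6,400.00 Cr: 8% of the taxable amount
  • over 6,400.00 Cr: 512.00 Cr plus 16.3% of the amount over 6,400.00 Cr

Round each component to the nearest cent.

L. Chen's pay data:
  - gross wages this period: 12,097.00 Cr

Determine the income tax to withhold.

Income Tax: taxable = 12,097.00 Cr
  512.00 Cr + 16.3% × (12,097.00 Cr − 6,400.00 Cr) = 512.00 Cr + 16.3% × 5,697.00 Cr = 1,440.61 Cr

1,440.61 Cr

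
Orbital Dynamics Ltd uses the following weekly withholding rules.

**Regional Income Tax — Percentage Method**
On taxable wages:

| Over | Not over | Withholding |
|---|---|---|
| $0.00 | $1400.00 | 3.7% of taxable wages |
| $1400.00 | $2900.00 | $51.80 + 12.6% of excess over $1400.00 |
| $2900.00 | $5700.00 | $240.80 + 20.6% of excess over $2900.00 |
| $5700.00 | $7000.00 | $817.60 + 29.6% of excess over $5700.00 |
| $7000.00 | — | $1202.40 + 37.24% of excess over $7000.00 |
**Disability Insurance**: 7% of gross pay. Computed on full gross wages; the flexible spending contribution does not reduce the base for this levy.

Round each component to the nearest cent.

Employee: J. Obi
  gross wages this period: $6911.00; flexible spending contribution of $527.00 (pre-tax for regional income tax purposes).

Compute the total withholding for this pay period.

$1503.83

Regional Income Tax: taxable = $6911.00 − $527.00 = $6384.00
  $817.60 + 29.6% × ($6384.00 − $5700.00) = $817.60 + 29.6% × $684.00 = $1020.06
Disability Insurance: 7% × $6911.00 = $483.77
Total: $1020.06 + $483.77 = $1503.83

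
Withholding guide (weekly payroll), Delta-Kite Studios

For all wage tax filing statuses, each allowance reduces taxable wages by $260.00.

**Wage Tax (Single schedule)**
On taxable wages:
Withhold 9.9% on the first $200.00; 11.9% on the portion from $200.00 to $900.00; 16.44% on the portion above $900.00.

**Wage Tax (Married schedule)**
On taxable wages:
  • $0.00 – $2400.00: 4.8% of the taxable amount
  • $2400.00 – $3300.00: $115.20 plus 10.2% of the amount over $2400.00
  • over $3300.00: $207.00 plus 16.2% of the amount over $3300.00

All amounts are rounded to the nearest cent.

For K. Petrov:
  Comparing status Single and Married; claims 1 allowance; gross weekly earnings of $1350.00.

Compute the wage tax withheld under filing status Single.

$134.34

Wage Tax (Single): taxable = $1350.00 − 1×$260.00 = $1090.00
  $103.10 + 16.44% × ($1090.00 − $900.00) = $103.10 + 16.44% × $190.00 = $134.34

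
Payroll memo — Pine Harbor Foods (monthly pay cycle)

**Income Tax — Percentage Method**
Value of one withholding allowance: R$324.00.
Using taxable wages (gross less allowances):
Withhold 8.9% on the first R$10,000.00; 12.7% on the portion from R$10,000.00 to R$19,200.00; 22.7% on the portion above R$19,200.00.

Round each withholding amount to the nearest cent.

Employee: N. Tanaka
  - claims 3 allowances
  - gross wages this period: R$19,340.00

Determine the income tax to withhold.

R$1,952.74

Income Tax: taxable = R$19,340.00 − 3×R$324.00 = R$18,368.00
  R$890.00 + 12.7% × (R$18,368.00 − R$10,000.00) = R$890.00 + 12.7% × R$8,368.00 = R$1,952.74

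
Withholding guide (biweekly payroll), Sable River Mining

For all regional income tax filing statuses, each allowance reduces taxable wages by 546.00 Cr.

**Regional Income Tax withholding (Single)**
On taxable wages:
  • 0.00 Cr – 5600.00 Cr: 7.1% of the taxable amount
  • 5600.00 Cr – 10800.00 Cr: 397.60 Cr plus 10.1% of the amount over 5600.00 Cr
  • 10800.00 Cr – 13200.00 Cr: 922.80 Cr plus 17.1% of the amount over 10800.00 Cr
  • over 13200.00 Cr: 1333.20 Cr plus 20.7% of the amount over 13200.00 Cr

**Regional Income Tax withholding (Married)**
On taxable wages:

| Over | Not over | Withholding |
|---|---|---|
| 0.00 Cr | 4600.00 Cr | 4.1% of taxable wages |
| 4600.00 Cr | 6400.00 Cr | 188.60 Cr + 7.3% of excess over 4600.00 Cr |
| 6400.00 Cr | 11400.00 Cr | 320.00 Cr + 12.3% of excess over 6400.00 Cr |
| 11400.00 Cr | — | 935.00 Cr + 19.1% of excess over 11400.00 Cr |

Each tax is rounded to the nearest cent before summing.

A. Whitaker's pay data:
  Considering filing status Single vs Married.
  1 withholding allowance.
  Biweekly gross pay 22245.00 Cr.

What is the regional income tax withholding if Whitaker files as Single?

Regional Income Tax (Single): taxable = 22245.00 Cr − 1×546.00 Cr = 21699.00 Cr
  1333.20 Cr + 20.7% × (21699.00 Cr − 13200.00 Cr) = 1333.20 Cr + 20.7% × 8499.00 Cr = 3092.49 Cr

3092.49 Cr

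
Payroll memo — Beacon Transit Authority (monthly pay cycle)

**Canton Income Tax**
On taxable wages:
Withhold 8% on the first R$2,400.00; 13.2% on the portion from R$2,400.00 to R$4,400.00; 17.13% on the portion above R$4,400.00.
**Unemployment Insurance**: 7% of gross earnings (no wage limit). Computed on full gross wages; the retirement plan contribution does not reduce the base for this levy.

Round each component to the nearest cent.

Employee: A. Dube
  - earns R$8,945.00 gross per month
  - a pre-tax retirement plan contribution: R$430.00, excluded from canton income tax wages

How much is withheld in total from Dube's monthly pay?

R$1,787.05

Canton Income Tax: taxable = R$8,945.00 − R$430.00 = R$8,515.00
  R$456.00 + 17.13% × (R$8,515.00 − R$4,400.00) = R$456.00 + 17.13% × R$4,115.00 = R$1,160.90
Unemployment Insurance: 7% × R$8,945.00 = R$626.15
Total: R$1,160.90 + R$626.15 = R$1,787.05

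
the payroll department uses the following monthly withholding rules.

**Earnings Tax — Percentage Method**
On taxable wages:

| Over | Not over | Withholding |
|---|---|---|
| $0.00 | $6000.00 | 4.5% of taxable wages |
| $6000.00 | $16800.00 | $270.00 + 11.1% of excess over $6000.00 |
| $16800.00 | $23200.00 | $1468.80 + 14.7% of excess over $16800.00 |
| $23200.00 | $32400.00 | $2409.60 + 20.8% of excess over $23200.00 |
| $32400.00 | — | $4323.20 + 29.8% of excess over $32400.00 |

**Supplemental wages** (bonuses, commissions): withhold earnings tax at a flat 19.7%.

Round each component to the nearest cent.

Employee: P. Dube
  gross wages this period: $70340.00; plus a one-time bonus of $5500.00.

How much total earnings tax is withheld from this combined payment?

$16712.82

Earnings Tax: taxable = $70340.00
  $4323.20 + 29.8% × ($70340.00 − $32400.00) = $4323.20 + 29.8% × $37940.00 = $15629.32
Supplemental (19.7% flat on bonus): 19.7% × $5500.00 = $1083.50
Total earnings tax: $15629.32 + $1083.50 = $16712.82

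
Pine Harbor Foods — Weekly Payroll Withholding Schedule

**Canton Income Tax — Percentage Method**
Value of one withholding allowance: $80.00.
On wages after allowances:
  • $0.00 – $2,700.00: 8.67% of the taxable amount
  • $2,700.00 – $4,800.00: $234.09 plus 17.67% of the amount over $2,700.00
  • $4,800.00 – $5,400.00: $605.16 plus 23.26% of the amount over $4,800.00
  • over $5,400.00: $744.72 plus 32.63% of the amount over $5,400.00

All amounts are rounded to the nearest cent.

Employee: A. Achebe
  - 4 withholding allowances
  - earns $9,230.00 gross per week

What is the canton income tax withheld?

Canton Income Tax: taxable = $9,230.00 − 4×$80.00 = $8,910.00
  $744.72 + 32.63% × ($8,910.00 − $5,400.00) = $744.72 + 32.63% × $3,510.00 = $1,890.03

$1,890.03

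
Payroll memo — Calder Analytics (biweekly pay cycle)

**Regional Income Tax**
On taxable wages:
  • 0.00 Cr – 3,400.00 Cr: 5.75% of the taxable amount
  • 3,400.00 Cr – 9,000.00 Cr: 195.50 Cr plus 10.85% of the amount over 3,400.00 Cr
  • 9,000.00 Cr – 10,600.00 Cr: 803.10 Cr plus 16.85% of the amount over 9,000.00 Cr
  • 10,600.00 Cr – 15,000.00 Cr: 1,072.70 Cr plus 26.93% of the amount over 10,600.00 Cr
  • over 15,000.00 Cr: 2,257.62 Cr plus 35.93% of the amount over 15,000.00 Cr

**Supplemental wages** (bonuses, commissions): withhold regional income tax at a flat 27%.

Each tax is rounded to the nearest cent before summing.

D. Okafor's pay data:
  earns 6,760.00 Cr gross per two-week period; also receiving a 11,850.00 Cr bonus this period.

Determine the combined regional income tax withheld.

Regional Income Tax: taxable = 6,760.00 Cr
  195.50 Cr + 10.85% × (6,760.00 Cr − 3,400.00 Cr) = 195.50 Cr + 10.85% × 3,360.00 Cr = 560.06 Cr
Supplemental (27% flat on bonus): 27% × 11,850.00 Cr = 3,199.50 Cr
Total regional income tax: 560.06 Cr + 3,199.50 Cr = 3,759.56 Cr

3,759.56 Cr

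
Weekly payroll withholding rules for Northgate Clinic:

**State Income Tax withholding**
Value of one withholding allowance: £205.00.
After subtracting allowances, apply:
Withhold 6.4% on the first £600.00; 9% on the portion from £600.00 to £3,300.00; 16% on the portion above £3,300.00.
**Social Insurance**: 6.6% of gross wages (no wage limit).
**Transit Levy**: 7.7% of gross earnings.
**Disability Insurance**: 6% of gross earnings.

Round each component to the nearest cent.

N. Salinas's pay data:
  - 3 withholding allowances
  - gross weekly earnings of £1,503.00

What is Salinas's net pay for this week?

State Income Tax: taxable = £1,503.00 − 3×£205.00 = £888.00
  £38.40 + 9% × (£888.00 − £600.00) = £38.40 + 9% × £288.00 = £64.32
Social Insurance: 6.6% × £1,503.00 = £99.20
Transit Levy: 7.7% × £1,503.00 = £115.73
Disability Insurance: 6% × £1,503.00 = £90.18
Total withheld: £64.32 + £99.20 + £115.73 + £90.18 = £369.43
Net pay: £1,503.00 − £369.43 = £1,133.57

£1,133.57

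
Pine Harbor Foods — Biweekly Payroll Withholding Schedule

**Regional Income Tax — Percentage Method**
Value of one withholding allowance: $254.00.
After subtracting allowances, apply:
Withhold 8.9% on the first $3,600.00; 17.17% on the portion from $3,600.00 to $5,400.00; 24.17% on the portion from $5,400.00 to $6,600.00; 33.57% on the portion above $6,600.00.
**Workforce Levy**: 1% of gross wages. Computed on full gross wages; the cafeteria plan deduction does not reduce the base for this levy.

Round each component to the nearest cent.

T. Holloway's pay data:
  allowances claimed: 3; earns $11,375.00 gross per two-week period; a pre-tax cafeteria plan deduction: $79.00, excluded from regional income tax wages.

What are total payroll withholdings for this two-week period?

$2,353.89

Regional Income Tax: taxable = $11,375.00 − $79.00 − 3×$254.00 = $10,534.00
  $919.50 + 33.57% × ($10,534.00 − $6,600.00) = $919.50 + 33.57% × $3,934.00 = $2,240.14
Workforce Levy: 1% × $11,375.00 = $113.75
Total: $2,240.14 + $113.75 = $2,353.89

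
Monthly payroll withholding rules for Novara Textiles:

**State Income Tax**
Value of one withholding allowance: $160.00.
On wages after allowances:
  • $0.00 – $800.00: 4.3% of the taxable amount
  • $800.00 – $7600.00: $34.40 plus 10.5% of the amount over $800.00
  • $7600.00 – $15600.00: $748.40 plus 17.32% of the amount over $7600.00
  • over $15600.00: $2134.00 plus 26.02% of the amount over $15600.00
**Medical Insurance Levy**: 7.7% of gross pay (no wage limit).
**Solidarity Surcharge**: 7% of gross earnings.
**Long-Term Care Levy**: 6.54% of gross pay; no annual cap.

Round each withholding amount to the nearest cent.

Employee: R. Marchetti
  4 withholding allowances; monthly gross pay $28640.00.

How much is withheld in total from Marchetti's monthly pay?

$11443.62

State Income Tax: taxable = $28640.00 − 4×$160.00 = $28000.00
  $2134.00 + 26.02% × ($28000.00 − $15600.00) = $2134.00 + 26.02% × $12400.00 = $5360.48
Medical Insurance Levy: 7.7% × $28640.00 = $2205.28
Solidarity Surcharge: 7% × $28640.00 = $2004.80
Long-Term Care Levy: 6.54% × $28640.00 = $1873.06
Total: $5360.48 + $2205.28 + $2004.80 + $1873.06 = $11443.62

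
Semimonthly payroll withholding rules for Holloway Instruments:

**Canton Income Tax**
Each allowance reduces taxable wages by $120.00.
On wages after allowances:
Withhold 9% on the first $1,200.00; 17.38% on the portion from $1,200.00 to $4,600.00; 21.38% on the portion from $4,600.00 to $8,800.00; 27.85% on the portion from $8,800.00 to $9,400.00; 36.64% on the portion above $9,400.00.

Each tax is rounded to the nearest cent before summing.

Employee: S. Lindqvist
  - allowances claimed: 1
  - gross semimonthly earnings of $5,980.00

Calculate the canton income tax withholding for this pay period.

Canton Income Tax: taxable = $5,980.00 − 1×$120.00 = $5,860.00
  $698.92 + 21.38% × ($5,860.00 − $4,600.00) = $698.92 + 21.38% × $1,260.00 = $968.31

$968.31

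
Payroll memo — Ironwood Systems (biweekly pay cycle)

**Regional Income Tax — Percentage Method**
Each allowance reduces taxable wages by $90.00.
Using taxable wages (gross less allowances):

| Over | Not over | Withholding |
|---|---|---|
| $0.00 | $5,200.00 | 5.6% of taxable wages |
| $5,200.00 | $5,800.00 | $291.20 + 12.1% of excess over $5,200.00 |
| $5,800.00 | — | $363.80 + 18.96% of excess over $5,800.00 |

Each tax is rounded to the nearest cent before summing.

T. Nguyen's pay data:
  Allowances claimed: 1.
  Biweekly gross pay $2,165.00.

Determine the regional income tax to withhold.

Regional Income Tax: taxable = $2,165.00 − 1×$90.00 = $2,075.00
  5.6% × $2,075.00 = $116.20

$116.20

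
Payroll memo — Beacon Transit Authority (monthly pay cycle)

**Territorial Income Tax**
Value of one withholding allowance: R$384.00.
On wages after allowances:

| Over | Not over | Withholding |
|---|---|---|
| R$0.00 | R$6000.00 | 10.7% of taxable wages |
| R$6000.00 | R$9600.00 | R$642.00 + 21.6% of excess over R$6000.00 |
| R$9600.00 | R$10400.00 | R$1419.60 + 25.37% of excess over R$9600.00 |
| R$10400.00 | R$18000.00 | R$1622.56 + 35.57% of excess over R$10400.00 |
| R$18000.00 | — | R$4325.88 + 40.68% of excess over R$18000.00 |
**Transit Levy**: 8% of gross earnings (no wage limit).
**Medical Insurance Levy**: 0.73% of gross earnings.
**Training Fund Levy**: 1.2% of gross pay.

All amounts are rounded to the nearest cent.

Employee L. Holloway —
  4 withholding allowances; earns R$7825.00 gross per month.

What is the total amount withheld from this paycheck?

R$1481.44

Territorial Income Tax: taxable = R$7825.00 − 4×R$384.00 = R$6289.00
  R$642.00 + 21.6% × (R$6289.00 − R$6000.00) = R$642.00 + 21.6% × R$289.00 = R$704.42
Transit Levy: 8% × R$7825.00 = R$626.00
Medical Insurance Levy: 0.73% × R$7825.00 = R$57.12
Training Fund Levy: 1.2% × R$7825.00 = R$93.90
Total: R$704.42 + R$626.00 + R$57.12 + R$93.90 = R$1481.44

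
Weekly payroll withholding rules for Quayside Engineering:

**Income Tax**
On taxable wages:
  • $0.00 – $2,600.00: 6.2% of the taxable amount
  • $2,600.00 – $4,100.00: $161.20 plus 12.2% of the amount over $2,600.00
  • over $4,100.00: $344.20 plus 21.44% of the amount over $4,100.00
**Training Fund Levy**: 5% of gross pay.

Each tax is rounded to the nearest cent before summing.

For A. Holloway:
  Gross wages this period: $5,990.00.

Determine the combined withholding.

Income Tax: taxable = $5,990.00
  $344.20 + 21.44% × ($5,990.00 − $4,100.00) = $344.20 + 21.44% × $1,890.00 = $749.42
Training Fund Levy: 5% × $5,990.00 = $299.50
Total: $749.42 + $299.50 = $1,048.92

$1,048.92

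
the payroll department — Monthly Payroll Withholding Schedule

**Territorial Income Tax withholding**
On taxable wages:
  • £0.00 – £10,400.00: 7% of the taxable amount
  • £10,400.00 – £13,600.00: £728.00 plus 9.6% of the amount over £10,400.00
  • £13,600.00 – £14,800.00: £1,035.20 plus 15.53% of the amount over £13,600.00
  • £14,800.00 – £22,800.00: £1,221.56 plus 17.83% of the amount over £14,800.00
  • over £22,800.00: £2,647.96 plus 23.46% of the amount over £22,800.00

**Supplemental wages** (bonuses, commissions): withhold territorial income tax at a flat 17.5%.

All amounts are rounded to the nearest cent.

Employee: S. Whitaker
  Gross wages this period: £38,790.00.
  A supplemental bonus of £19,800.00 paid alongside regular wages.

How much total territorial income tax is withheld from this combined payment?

£9,864.21

Territorial Income Tax: taxable = £38,790.00
  £2,647.96 + 23.46% × (£38,790.00 − £22,800.00) = £2,647.96 + 23.46% × £15,990.00 = £6,399.21
Supplemental (17.5% flat on bonus): 17.5% × £19,800.00 = £3,465.00
Total territorial income tax: £6,399.21 + £3,465.00 = £9,864.21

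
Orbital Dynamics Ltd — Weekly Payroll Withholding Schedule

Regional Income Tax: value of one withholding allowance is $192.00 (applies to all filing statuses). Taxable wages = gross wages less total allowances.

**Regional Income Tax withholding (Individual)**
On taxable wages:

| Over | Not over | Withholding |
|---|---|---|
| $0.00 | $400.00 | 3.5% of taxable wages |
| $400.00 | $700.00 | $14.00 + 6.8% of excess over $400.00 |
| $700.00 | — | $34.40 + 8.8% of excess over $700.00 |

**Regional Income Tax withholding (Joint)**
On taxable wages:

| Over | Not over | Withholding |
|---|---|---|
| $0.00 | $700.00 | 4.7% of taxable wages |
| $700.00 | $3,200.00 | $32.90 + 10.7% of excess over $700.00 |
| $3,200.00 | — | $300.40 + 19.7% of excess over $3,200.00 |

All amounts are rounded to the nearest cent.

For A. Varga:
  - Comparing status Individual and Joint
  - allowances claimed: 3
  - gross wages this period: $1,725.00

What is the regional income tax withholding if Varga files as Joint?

$80.94

Regional Income Tax (Joint): taxable = $1,725.00 − 3×$192.00 = $1,149.00
  $32.90 + 10.7% × ($1,149.00 − $700.00) = $32.90 + 10.7% × $449.00 = $80.94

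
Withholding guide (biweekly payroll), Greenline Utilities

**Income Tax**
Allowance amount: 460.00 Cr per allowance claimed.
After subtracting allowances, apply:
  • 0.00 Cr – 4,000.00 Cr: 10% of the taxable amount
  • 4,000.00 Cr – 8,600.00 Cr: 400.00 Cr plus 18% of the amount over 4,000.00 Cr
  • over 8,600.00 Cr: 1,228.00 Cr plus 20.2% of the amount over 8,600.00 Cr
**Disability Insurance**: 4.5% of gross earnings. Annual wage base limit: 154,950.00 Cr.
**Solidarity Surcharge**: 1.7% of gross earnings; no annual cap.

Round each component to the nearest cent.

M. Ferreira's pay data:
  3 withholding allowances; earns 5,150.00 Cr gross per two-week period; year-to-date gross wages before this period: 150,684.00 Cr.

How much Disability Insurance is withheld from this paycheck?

191.97 Cr

Disability Insurance: cap 154,950.00 Cr − YTD 150,684.00 Cr = 4,266.00 Cr subject; 4.5% × 4,266.00 Cr = 191.97 Cr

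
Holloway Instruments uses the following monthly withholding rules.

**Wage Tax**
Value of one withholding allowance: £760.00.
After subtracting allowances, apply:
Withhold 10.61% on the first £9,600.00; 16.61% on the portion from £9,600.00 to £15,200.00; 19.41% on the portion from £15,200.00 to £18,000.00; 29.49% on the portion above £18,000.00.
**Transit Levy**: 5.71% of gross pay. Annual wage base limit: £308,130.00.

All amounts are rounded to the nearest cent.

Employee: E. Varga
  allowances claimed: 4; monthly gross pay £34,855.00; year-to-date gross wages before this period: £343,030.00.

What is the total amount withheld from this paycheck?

Wage Tax: taxable = £34,855.00 − 4×£760.00 = £31,815.00
  £2,492.20 + 29.49% × (£31,815.00 − £18,000.00) = £2,492.20 + 29.49% × £13,815.00 = £6,566.24
Transit Levy: YTD £343,030.00 ≥ cap £308,130.00 → £0.00
Total: £6,566.24 + £0.00 = £6,566.24

£6,566.24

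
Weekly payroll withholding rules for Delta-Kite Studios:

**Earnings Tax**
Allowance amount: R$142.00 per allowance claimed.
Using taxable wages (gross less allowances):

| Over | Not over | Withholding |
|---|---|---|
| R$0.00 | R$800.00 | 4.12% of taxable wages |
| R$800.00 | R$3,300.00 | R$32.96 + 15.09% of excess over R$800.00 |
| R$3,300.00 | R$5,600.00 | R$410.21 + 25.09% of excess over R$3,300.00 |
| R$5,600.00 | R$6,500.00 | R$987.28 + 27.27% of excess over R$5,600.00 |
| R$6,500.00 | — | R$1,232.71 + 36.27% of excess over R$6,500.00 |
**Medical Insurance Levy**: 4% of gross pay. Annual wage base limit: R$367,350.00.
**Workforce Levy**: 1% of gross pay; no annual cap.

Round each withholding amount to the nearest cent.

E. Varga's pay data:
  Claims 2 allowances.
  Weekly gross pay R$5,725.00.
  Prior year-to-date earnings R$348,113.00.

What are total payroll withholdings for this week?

R$1,233.64

Earnings Tax: taxable = R$5,725.00 − 2×R$142.00 = R$5,441.00
  R$410.21 + 25.09% × (R$5,441.00 − R$3,300.00) = R$410.21 + 25.09% × R$2,141.00 = R$947.39
Medical Insurance Levy: 4% × R$5,725.00 = R$229.00
Workforce Levy: 1% × R$5,725.00 = R$57.25
Total: R$947.39 + R$229.00 + R$57.25 = R$1,233.64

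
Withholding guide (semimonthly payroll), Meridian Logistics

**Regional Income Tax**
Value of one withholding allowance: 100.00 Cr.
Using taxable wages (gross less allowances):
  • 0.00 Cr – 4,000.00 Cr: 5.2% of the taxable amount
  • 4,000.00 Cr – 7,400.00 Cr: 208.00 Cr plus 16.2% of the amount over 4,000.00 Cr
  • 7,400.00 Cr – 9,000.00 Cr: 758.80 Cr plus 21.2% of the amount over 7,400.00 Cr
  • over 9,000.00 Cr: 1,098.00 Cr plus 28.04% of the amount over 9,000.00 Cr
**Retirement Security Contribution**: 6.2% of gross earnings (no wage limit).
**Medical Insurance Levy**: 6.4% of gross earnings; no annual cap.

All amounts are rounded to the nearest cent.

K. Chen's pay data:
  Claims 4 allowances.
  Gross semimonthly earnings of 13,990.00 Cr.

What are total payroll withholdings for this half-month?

Regional Income Tax: taxable = 13,990.00 Cr − 4×100.00 Cr = 13,590.00 Cr
  1,098.00 Cr + 28.04% × (13,590.00 Cr − 9,000.00 Cr) = 1,098.00 Cr + 28.04% × 4,590.00 Cr = 2,385.04 Cr
Retirement Security Contribution: 6.2% × 13,990.00 Cr = 867.38 Cr
Medical Insurance Levy: 6.4% × 13,990.00 Cr = 895.36 Cr
Total: 2,385.04 Cr + 867.38 Cr + 895.36 Cr = 4,147.78 Cr

4,147.78 Cr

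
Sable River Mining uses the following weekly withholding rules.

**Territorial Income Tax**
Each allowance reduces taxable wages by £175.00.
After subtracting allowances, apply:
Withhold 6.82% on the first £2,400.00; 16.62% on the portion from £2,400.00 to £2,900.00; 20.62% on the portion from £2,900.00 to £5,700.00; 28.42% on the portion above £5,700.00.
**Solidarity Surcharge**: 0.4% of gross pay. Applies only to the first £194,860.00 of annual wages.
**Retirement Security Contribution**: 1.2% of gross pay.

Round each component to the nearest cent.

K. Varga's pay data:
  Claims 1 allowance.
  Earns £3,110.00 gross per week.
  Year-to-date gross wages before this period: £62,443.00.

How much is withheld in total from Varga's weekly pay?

£303.76

Territorial Income Tax: taxable = £3,110.00 − 1×£175.00 = £2,935.00
  £246.78 + 20.62% × (£2,935.00 − £2,900.00) = £246.78 + 20.62% × £35.00 = £254.00
Solidarity Surcharge: 0.4% × £3,110.00 = £12.44
Retirement Security Contribution: 1.2% × £3,110.00 = £37.32
Total: £254.00 + £12.44 + £37.32 = £303.76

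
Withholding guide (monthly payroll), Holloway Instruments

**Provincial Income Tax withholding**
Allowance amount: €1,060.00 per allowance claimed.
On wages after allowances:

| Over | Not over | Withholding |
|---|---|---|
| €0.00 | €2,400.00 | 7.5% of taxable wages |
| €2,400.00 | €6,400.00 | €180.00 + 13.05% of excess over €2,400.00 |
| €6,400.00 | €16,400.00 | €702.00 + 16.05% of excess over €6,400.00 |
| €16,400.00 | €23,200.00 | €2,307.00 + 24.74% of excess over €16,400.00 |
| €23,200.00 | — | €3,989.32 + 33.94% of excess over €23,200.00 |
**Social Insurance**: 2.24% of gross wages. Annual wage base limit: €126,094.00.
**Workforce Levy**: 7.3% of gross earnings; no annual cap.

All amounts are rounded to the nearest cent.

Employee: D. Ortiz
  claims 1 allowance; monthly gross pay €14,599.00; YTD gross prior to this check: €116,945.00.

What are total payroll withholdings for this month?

Provincial Income Tax: taxable = €14,599.00 − 1×€1,060.00 = €13,539.00
  €702.00 + 16.05% × (€13,539.00 − €6,400.00) = €702.00 + 16.05% × €7,139.00 = €1,847.81
Social Insurance: cap €126,094.00 − YTD €116,945.00 = €9,149.00 subject; 2.24% × €9,149.00 = €204.94
Workforce Levy: 7.3% × €14,599.00 = €1,065.73
Total: €1,847.81 + €204.94 + €1,065.73 = €3,118.48

€3,118.48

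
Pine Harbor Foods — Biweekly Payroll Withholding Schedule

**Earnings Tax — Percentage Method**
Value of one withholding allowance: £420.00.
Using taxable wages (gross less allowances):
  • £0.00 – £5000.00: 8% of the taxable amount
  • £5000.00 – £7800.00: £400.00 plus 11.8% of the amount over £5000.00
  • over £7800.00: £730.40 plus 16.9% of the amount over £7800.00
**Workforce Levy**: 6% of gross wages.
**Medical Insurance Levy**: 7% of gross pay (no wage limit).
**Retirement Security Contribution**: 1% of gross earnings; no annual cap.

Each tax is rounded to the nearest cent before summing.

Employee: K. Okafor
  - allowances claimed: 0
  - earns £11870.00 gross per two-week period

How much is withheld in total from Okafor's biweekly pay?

Earnings Tax: taxable = £11870.00
  £730.40 + 16.9% × (£11870.00 − £7800.00) = £730.40 + 16.9% × £4070.00 = £1418.23
Workforce Levy: 6% × £11870.00 = £712.20
Medical Insurance Levy: 7% × £11870.00 = £830.90
Retirement Security Contribution: 1% × £11870.00 = £118.70
Total: £1418.23 + £712.20 + £830.90 + £118.70 = £3080.03

£3080.03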